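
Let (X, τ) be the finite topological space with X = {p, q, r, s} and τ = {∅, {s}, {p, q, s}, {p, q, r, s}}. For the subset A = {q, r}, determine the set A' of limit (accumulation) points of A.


A' = {p, r}

For each x ∈ X, list the open sets U ∈ τ with x ∈ U, then check whether U ∩ (A ∖ {x}) ≠ ∅ for every such U.
  x = p: opens ∋ x are {p, q, s}, {p, q, r, s}; each meets A ∖ {p}, so x IS a limit point.
  x = q: open {p, q, s} ∋ x has {p, q, s} ∩ (A ∖ {q}) = ∅, so x is NOT a limit point.
  x = r: opens ∋ x are {p, q, r, s}; each meets A ∖ {r}, so x IS a limit point.
  x = s: open {s} ∋ x has {s} ∩ (A ∖ {s}) = ∅, so x is NOT a limit point.
Collecting: A' = {p, r}.


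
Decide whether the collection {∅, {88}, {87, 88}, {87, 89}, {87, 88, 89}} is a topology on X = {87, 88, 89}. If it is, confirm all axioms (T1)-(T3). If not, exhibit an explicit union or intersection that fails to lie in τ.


τ is NOT a topology on X.

Axiom (T1): ∅ ∈ τ? Yes; X ∈ τ? Yes.
Axiom (T2/T3): check pairwise unions and intersections of members of τ.
Counterexample for (T3): {87, 88} ∩ {87, 89} = {87} ∉ τ. Therefore τ is NOT a topology.


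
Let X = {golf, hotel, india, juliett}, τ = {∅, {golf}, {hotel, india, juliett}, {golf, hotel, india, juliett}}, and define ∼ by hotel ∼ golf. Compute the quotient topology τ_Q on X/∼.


X/∼ = {[golf=hotel], [india], [juliett]}; |τ_Q| = 2.

Equivalence classes: [golf=hotel], [india], [juliett].
Quotient map π: X → X/∼ sends golf ↦ [golf=hotel], hotel ↦ [golf=hotel], india ↦ [india], juliett ↦ [juliett].
For each subset V ⊆ X/∼, compute π^{-1}(V) ⊆ X and check whether π^{-1}(V) ∈ τ. V is open in τ_Q iff π^{-1}(V) ∈ τ.
  V = {}: π^{-1}(V) = ∅ ∈ τ ✓.
  V = {[golf=hotel]}: π^{-1}(V) = {golf, hotel} ∉ τ ✗.
  V = {[india]}: π^{-1}(V) = {india} ∉ τ ✗.
  V = {[golf=hotel], [india]}: π^{-1}(V) = {golf, hotel, india} ∉ τ ✗.
  V = {[juliett]}: π^{-1}(V) = {juliett} ∉ τ ✗.
  V = {[golf=hotel], [juliett]}: π^{-1}(V) = {golf, hotel, juliett} ∉ τ ✗.
  V = {[india], [juliett]}: π^{-1}(V) = {india, juliett} ∉ τ ✗.
  V = {[golf=hotel], [india], [juliett]}: π^{-1}(V) = {golf, hotel, india, juliett} ∈ τ ✓.
Open sets in the quotient: τ_Q = {{}, {[golf=hotel], [india], [juliett]}} (2 elements).


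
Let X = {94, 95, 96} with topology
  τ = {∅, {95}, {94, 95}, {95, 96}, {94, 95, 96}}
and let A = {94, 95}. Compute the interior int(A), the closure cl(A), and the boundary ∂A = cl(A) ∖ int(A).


int(A) = {94, 95}, cl(A) = {94, 95, 96}, ∂A = {96}.

Closed sets in (X, τ) are complements of opens:
  closed(X, τ) = {∅, {94}, {96}, {94, 96}, {94, 95, 96}}.
int(A) = ⋃ {U ∈ τ : U ⊆ A}. Opens contained in A: ∅, {95}, {94, 95}.
Taking the union of these: int(A) = {94, 95}.
cl(A) = ⋂ {C closed : A ⊆ C}. Closed sets containing A: {94, 95, 96}.
Intersecting these: cl(A) = {94, 95, 96}.
∂A = cl(A) ∖ int(A) = {94, 95, 96} ∖ {94, 95} = {96}.


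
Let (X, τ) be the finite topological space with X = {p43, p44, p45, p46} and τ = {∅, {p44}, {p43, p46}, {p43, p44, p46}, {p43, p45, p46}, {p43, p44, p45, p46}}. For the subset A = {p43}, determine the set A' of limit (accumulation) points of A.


A' = {p45, p46}

For each x ∈ X, list the open sets U ∈ τ with x ∈ U, then check whether U ∩ (A ∖ {x}) ≠ ∅ for every such U.
  x = p43: open {p43, p46} ∋ x has {p43, p46} ∩ (A ∖ {p43}) = ∅, so x is NOT a limit point.
  x = p44: open {p44} ∋ x has {p44} ∩ (A ∖ {p44}) = ∅, so x is NOT a limit point.
  x = p45: opens ∋ x are {p43, p45, p46}, {p43, p44, p45, p46}; each meets A ∖ {p45}, so x IS a limit point.
  x = p46: opens ∋ x are {p43, p46}, {p43, p44, p46}, {p43, p45, p46}, {p43, p44, p45, p46}; each meets A ∖ {p46}, so x IS a limit point.
Collecting: A' = {p45, p46}.


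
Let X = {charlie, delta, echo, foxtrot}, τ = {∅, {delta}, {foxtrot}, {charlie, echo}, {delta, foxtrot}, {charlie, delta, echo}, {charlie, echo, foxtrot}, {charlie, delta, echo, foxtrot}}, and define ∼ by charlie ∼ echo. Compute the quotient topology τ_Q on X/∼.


X/∼ = {[charlie=echo], [delta], [foxtrot]}; |τ_Q| = 8.

Equivalence classes: [charlie=echo], [delta], [foxtrot].
Quotient map π: X → X/∼ sends charlie ↦ [charlie=echo], delta ↦ [delta], echo ↦ [charlie=echo], foxtrot ↦ [foxtrot].
For each subset V ⊆ X/∼, compute π^{-1}(V) ⊆ X and check whether π^{-1}(V) ∈ τ. V is open in τ_Q iff π^{-1}(V) ∈ τ.
  V = {}: π^{-1}(V) = ∅ ∈ τ ✓.
  V = {[charlie=echo]}: π^{-1}(V) = {charlie, echo} ∈ τ ✓.
  V = {[delta]}: π^{-1}(V) = {delta} ∈ τ ✓.
  V = {[charlie=echo], [delta]}: π^{-1}(V) = {charlie, delta, echo} ∈ τ ✓.
  V = {[foxtrot]}: π^{-1}(V) = {foxtrot} ∈ τ ✓.
  V = {[charlie=echo], [foxtrot]}: π^{-1}(V) = {charlie, echo, foxtrot} ∈ τ ✓.
  V = {[delta], [foxtrot]}: π^{-1}(V) = {delta, foxtrot} ∈ τ ✓.
  V = {[charlie=echo], [delta], [foxtrot]}: π^{-1}(V) = {charlie, delta, echo, foxtrot} ∈ τ ✓.
Open sets in the quotient: τ_Q = {{}, {[charlie=echo]}, {[delta]}, {[charlie=echo], [delta]}, {[foxtrot]}, {[charlie=echo], [foxtrot]}, {[delta], [foxtrot]}, {[charlie=echo], [delta], [foxtrot]}} (8 elements).


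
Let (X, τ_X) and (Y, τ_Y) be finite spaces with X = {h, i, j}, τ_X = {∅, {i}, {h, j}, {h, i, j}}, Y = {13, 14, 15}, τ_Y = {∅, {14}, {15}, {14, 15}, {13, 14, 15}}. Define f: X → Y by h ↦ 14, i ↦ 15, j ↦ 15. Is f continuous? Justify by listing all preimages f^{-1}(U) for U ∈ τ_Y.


f is NOT continuous.

Compute f^{-1}(U) for each U ∈ τ_Y:
  U = ∅: f^{-1}(U) = ∅ ∈ τ_X ✓.
  U = {14}: f^{-1}(U) = {h} ∉ τ_X ✗.
  U = {15}: f^{-1}(U) = {i, j} ∉ τ_X ✗.
  U = {14, 15}: f^{-1}(U) = {h, i, j} ∈ τ_X ✓.
  U = {13, 14, 15}: f^{-1}(U) = {h, i, j} ∈ τ_X ✓.
Found U = {14} with f^{-1}(U) = {h} not in τ_X. Therefore f is NOT continuous.


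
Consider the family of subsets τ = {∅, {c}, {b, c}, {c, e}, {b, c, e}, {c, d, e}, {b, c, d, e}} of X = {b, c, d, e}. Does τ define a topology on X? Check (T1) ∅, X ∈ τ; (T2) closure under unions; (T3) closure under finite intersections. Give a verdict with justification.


τ IS a topology on X.

Axiom (T1): ∅ ∈ τ? Yes; X ∈ τ? Yes.
Axiom (T2/T3): check pairwise unions and intersections of members of τ.
All pairwise intersections and unions checked — each lies in τ. Therefore τ satisfies (T1), (T2), (T3): it IS a topology on X.


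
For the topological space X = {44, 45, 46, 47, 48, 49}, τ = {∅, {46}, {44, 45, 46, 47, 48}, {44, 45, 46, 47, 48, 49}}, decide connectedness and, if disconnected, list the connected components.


(X, τ) is connected.

Find clopen sets (U ∈ τ with X ∖ U ∈ τ):
  U = ∅, X ∖ U = {44, 45, 46, 47, 48, 49} — both open, so U is clopen.
  U = {44, 45, 46, 47, 48, 49}, X ∖ U = ∅ — both open, so U is clopen.
Only trivial clopens (∅ and X) exist, so (X, τ) is connected.
Compute connected components by grouping points that agree on all clopens:
  component: {44, 45, 46, 47, 48, 49}


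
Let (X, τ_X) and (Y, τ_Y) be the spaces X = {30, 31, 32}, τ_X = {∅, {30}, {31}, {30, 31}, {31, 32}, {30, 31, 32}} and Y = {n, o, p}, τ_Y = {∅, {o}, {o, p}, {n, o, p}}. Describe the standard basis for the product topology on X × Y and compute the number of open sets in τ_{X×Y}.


Basis B = {∅ × ∅, {30} × {o}, {31} × {o}, {30} × {o, p}, {30, 31} × {o}, {31} × {o, p}, {31, 32} × {o}, {30} × {n, o, p}, {30, 31, 32} × {o}, {31} × {n, o, p}, {30, 31} × {o, p}, {31, 32} × {o, p}, {30, 31} × {n, o, p}, {30, 31, 32} × {o, p}, {31, 32} × {n, o, p}, {30, 31, 32} × {n, o, p}}; |τ_{X×Y}| = 40.

Enumerate products U × V with U ∈ τ_X, V ∈ τ_Y (deduplicated):
  ∅ × ∅ = {} (∅)
  {30} × {o} = {(30,o)}
  {31} × {o} = {(31,o)}
  {30} × {o, p} = {(30,o), (30,p)}
  {30, 31} × {o} = {(30,o), (31,o)}
  {31} × {o, p} = {(31,o), (31,p)}
  {31, 32} × {o} = {(31,o), (32,o)}
  {30} × {n, o, p} = {(30,n), (30,o), (30,p)}
  {30, 31, 32} × {o} = {(30,o), (31,o), (32,o)}
  {31} × {n, o, p} = {(31,n), (31,o), (31,p)}
  {30, 31} × {o, p} = {(30,o), (30,p), (31,o), (31,p)}
  {31, 32} × {o, p} = {(31,o), (31,p), (32,o), (32,p)}
  {30, 31} × {n, o, p} = {(30,n), (30,o), (30,p), (31,n), (31,o), (31,p)}
  {30, 31, 32} × {o, p} = {(30,o), (30,p), (31,o), (31,p), (32,o), (32,p)}
  {31, 32} × {n, o, p} = {(31,n), (31,o), (31,p), (32,n), (32,o), (32,p)}
  {30, 31, 32} × {n, o, p} = {(30,n), (30,o), (30,p), (31,n), (31,o), (31,p), (32,n), (32,o), (32,p)}
These 16 distinct sets form the basis B.
Close under arbitrary unions to get τ_{X×Y}; counting gives |τ_{X×Y}| = 40.


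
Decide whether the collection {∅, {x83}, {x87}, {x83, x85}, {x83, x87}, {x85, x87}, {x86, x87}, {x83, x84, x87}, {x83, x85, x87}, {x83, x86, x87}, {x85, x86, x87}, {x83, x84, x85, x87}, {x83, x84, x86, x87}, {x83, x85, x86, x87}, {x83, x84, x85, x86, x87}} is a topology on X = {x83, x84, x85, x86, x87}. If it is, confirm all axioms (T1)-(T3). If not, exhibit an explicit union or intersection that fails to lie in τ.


τ is NOT a topology on X.

Axiom (T1): ∅ ∈ τ? Yes; X ∈ τ? Yes.
Axiom (T2/T3): check pairwise unions and intersections of members of τ.
Counterexample for (T3): {x83, x85} ∩ {x85, x87} = {x85} ∉ τ. Therefore τ is NOT a topology.


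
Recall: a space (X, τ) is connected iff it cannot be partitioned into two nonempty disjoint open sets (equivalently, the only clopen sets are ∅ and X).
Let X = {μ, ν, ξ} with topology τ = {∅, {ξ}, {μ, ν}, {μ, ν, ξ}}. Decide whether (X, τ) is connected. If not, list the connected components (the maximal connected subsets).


(X, τ) is disconnected; components = [{ξ}, {μ, ν}].

Find clopen sets (U ∈ τ with X ∖ U ∈ τ):
  U = ∅, X ∖ U = {μ, ν, ξ} — both open, so U is clopen.
  U = {ξ}, X ∖ U = {μ, ν} — both open, so U is clopen.
  U = {μ, ν}, X ∖ U = {ξ} — both open, so U is clopen.
  U = {μ, ν, ξ}, X ∖ U = ∅ — both open, so U is clopen.
Nontrivial clopen(s) exist: e.g. {ξ}. So (X, τ) is disconnected.
Compute connected components by grouping points that agree on all clopens:
  component: {ξ}
  component: {μ, ν}


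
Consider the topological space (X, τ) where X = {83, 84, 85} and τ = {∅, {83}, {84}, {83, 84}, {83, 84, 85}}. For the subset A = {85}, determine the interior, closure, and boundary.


int(A) = ∅, cl(A) = {85}, ∂A = {85}.

Closed sets in (X, τ) are complements of opens:
  closed(X, τ) = {∅, {85}, {83, 85}, {84, 85}, {83, 84, 85}}.
int(A) = ⋃ {U ∈ τ : U ⊆ A}. Opens contained in A: ∅.
Taking the union of these: int(A) = ∅.
cl(A) = ⋂ {C closed : A ⊆ C}. Closed sets containing A: {85}, {83, 85}, {84, 85}, {83, 84, 85}.
Intersecting these: cl(A) = {85}.
∂A = cl(A) ∖ int(A) = {85} ∖ ∅ = {85}.


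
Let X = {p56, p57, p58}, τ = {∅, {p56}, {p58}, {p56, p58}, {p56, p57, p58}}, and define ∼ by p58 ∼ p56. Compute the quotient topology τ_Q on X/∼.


X/∼ = {[p56=p58], [p57]}; |τ_Q| = 3.

Equivalence classes: [p56=p58], [p57].
Quotient map π: X → X/∼ sends p56 ↦ [p56=p58], p57 ↦ [p57], p58 ↦ [p56=p58].
For each subset V ⊆ X/∼, compute π^{-1}(V) ⊆ X and check whether π^{-1}(V) ∈ τ. V is open in τ_Q iff π^{-1}(V) ∈ τ.
  V = {}: π^{-1}(V) = ∅ ∈ τ ✓.
  V = {[p56=p58]}: π^{-1}(V) = {p56, p58} ∈ τ ✓.
  V = {[p57]}: π^{-1}(V) = {p57} ∉ τ ✗.
  V = {[p56=p58], [p57]}: π^{-1}(V) = {p56, p57, p58} ∈ τ ✓.
Open sets in the quotient: τ_Q = {{}, {[p56=p58]}, {[p56=p58], [p57]}} (3 elements).


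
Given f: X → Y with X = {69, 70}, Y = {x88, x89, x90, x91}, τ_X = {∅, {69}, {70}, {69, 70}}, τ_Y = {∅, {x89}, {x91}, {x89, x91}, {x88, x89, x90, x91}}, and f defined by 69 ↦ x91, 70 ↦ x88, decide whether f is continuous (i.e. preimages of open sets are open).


f IS continuous.

Compute f^{-1}(U) for each U ∈ τ_Y:
  U = ∅: f^{-1}(U) = ∅ ∈ τ_X ✓.
  U = {x89}: f^{-1}(U) = ∅ ∈ τ_X ✓.
  U = {x91}: f^{-1}(U) = {69} ∈ τ_X ✓.
  U = {x89, x91}: f^{-1}(U) = {69} ∈ τ_X ✓.
  U = {x88, x89, x90, x91}: f^{-1}(U) = {69, 70} ∈ τ_X ✓.
Every preimage lies in τ_X, so f IS continuous.


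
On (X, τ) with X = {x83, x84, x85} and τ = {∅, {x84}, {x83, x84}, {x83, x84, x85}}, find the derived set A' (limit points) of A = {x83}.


A' = {x85}

For each x ∈ X, list the open sets U ∈ τ with x ∈ U, then check whether U ∩ (A ∖ {x}) ≠ ∅ for every such U.
  x = x83: open {x83, x84} ∋ x has {x83, x84} ∩ (A ∖ {x83}) = ∅, so x is NOT a limit point.
  x = x84: open {x84} ∋ x has {x84} ∩ (A ∖ {x84}) = ∅, so x is NOT a limit point.
  x = x85: opens ∋ x are {x83, x84, x85}; each meets A ∖ {x85}, so x IS a limit point.
Collecting: A' = {x85}.


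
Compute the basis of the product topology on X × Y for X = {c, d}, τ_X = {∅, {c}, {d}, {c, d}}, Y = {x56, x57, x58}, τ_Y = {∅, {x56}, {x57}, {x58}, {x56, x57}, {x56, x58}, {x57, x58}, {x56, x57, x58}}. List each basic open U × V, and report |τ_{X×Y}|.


Basis B = {∅ × ∅, {c} × {x56}, {c} × {x57}, {c} × {x58}, {d} × {x56}, {d} × {x57}, {d} × {x58}, {c} × {x56, x57}, {c} × {x56, x58}, {c, d} × {x56}, {c} × {x57, x58}, {c, d} × {x57}, {c, d} × {x58}, {d} × {x56, x57}, {d} × {x56, x58}, {d} × {x57, x58}, {c} × {x56, x57, x58}, {d} × {x56, x57, x58}, {c, d} × {x56, x57}, {c, d} × {x56, x58}, {c, d} × {x57, x58}, {c, d} × {x56, x57, x58}}; |τ_{X×Y}| = 64.

Enumerate products U × V with U ∈ τ_X, V ∈ τ_Y (deduplicated):
  ∅ × ∅ = {} (∅)
  {c} × {x56} = {(c,x56)}
  {c} × {x57} = {(c,x57)}
  {c} × {x58} = {(c,x58)}
  {d} × {x56} = {(d,x56)}
  {d} × {x57} = {(d,x57)}
  {d} × {x58} = {(d,x58)}
  {c} × {x56, x57} = {(c,x56), (c,x57)}
  {c} × {x56, x58} = {(c,x56), (c,x58)}
  {c, d} × {x56} = {(c,x56), (d,x56)}
  {c} × {x57, x58} = {(c,x57), (c,x58)}
  {c, d} × {x57} = {(c,x57), (d,x57)}
  {c, d} × {x58} = {(c,x58), (d,x58)}
  {d} × {x56, x57} = {(d,x56), (d,x57)}
  {d} × {x56, x58} = {(d,x56), (d,x58)}
  {d} × {x57, x58} = {(d,x57), (d,x58)}
  {c} × {x56, x57, x58} = {(c,x56), (c,x57), (c,x58)}
  {d} × {x56, x57, x58} = {(d,x56), (d,x57), (d,x58)}
  {c, d} × {x56, x57} = {(c,x56), (c,x57), (d,x56), (d,x57)}
  {c, d} × {x56, x58} = {(c,x56), (c,x58), (d,x56), (d,x58)}
  {c, d} × {x57, x58} = {(c,x57), (c,x58), (d,x57), (d,x58)}
  {c, d} × {x56, x57, x58} = {(c,x56), (c,x57), (c,x58), (d,x56), (d,x57), (d,x58)}
These 22 distinct sets form the basis B.
Close under arbitrary unions to get τ_{X×Y}; counting gives |τ_{X×Y}| = 64.


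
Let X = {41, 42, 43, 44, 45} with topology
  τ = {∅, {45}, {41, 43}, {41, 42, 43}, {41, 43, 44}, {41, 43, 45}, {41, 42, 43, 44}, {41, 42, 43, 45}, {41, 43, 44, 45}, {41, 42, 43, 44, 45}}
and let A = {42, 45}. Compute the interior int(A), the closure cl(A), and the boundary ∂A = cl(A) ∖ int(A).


int(A) = {45}, cl(A) = {42, 45}, ∂A = {42}.

Closed sets in (X, τ) are complements of opens:
  closed(X, τ) = {∅, {42}, {44}, {45}, {42, 44}, {42, 45}, {44, 45}, {42, 44, 45}, {41, 42, 43, 44}, {41, 42, 43, 44, 45}}.
int(A) = ⋃ {U ∈ τ : U ⊆ A}. Opens contained in A: ∅, {45}.
Taking the union of these: int(A) = {45}.
cl(A) = ⋂ {C closed : A ⊆ C}. Closed sets containing A: {42, 45}, {42, 44, 45}, {41, 42, 43, 44, 45}.
Intersecting these: cl(A) = {42, 45}.
∂A = cl(A) ∖ int(A) = {42, 45} ∖ {45} = {42}.


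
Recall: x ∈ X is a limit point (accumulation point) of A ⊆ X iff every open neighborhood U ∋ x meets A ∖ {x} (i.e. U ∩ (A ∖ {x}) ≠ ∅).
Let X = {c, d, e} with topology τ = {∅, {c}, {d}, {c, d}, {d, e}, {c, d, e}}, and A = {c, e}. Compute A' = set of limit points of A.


A' = ∅

For each x ∈ X, list the open sets U ∈ τ with x ∈ U, then check whether U ∩ (A ∖ {x}) ≠ ∅ for every such U.
  x = c: open {c} ∋ x has {c} ∩ (A ∖ {c}) = ∅, so x is NOT a limit point.
  x = d: open {d} ∋ x has {d} ∩ (A ∖ {d}) = ∅, so x is NOT a limit point.
  x = e: open {d, e} ∋ x has {d, e} ∩ (A ∖ {e}) = ∅, so x is NOT a limit point.
Collecting: A' = ∅.


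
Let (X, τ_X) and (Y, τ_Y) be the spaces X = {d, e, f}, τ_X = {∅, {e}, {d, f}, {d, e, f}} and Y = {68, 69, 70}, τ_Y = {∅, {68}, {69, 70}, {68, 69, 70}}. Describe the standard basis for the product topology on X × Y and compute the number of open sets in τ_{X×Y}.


Basis B = {∅ × ∅, {e} × {68}, {d, f} × {68}, {e} × {69, 70}, {d, e, f} × {68}, {e} × {68, 69, 70}, {d, f} × {69, 70}, {d, f} × {68, 69, 70}, {d, e, f} × {69, 70}, {d, e, f} × {68, 69, 70}}; |τ_{X×Y}| = 16.

Enumerate products U × V with U ∈ τ_X, V ∈ τ_Y (deduplicated):
  ∅ × ∅ = {} (∅)
  {e} × {68} = {(e,68)}
  {d, f} × {68} = {(d,68), (f,68)}
  {e} × {69, 70} = {(e,69), (e,70)}
  {d, e, f} × {68} = {(d,68), (e,68), (f,68)}
  {e} × {68, 69, 70} = {(e,68), (e,69), (e,70)}
  {d, f} × {69, 70} = {(d,69), (d,70), (f,69), (f,70)}
  {d, f} × {68, 69, 70} = {(d,68), (d,69), (d,70), (f,68), (f,69), (f,70)}
  {d, e, f} × {69, 70} = {(d,69), (d,70), (e,69), (e,70), (f,69), (f,70)}
  {d, e, f} × {68, 69, 70} = {(d,68), (d,69), (d,70), (e,68), (e,69), (e,70), (f,68), (f,69), (f,70)}
These 10 distinct sets form the basis B.
Close under arbitrary unions to get τ_{X×Y}; counting gives |τ_{X×Y}| = 16.


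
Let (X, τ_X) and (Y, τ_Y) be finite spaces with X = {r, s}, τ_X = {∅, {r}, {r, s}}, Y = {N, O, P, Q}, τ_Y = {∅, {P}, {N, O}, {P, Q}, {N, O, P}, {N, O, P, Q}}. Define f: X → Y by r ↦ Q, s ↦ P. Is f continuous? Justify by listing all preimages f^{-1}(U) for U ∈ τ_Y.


f is NOT continuous.

Compute f^{-1}(U) for each U ∈ τ_Y:
  U = ∅: f^{-1}(U) = ∅ ∈ τ_X ✓.
  U = {P}: f^{-1}(U) = {s} ∉ τ_X ✗.
  U = {N, O}: f^{-1}(U) = ∅ ∈ τ_X ✓.
  U = {P, Q}: f^{-1}(U) = {r, s} ∈ τ_X ✓.
  U = {N, O, P}: f^{-1}(U) = {s} ∉ τ_X ✗.
  U = {N, O, P, Q}: f^{-1}(U) = {r, s} ∈ τ_X ✓.
Found U = {P} with f^{-1}(U) = {s} not in τ_X. Therefore f is NOT continuous.


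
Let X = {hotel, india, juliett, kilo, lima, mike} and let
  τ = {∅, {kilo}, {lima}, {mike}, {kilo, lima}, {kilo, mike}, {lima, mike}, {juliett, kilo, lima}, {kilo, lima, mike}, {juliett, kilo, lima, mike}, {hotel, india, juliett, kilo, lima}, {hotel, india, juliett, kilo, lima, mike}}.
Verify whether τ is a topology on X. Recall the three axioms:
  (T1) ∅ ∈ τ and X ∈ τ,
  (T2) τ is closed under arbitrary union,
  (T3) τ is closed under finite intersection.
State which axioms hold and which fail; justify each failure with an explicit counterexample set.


τ IS a topology on X.

Axiom (T1): ∅ ∈ τ? Yes; X ∈ τ? Yes.
Axiom (T2/T3): check pairwise unions and intersections of members of τ.
All pairwise intersections and unions checked — each lies in τ. Therefore τ satisfies (T1), (T2), (T3): it IS a topology on X.


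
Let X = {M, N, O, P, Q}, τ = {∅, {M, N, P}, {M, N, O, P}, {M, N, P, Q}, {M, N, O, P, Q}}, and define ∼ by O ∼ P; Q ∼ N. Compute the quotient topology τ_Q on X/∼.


X/∼ = {[M], [N=Q], [O=P]}; |τ_Q| = 2.

Equivalence classes: [M], [N=Q], [O=P].
Quotient map π: X → X/∼ sends M ↦ [M], N ↦ [N=Q], O ↦ [O=P], P ↦ [O=P], Q ↦ [N=Q].
For each subset V ⊆ X/∼, compute π^{-1}(V) ⊆ X and check whether π^{-1}(V) ∈ τ. V is open in τ_Q iff π^{-1}(V) ∈ τ.
  V = {}: π^{-1}(V) = ∅ ∈ τ ✓.
  V = {[M]}: π^{-1}(V) = {M} ∉ τ ✗.
  V = {[N=Q]}: π^{-1}(V) = {N, Q} ∉ τ ✗.
  V = {[M], [N=Q]}: π^{-1}(V) = {M, N, Q} ∉ τ ✗.
  V = {[O=P]}: π^{-1}(V) = {O, P} ∉ τ ✗.
  V = {[M], [O=P]}: π^{-1}(V) = {M, O, P} ∉ τ ✗.
  V = {[N=Q], [O=P]}: π^{-1}(V) = {N, O, P, Q} ∉ τ ✗.
  V = {[M], [N=Q], [O=P]}: π^{-1}(V) = {M, N, O, P, Q} ∈ τ ✓.
Open sets in the quotient: τ_Q = {{}, {[M], [N=Q], [O=P]}} (2 elements).


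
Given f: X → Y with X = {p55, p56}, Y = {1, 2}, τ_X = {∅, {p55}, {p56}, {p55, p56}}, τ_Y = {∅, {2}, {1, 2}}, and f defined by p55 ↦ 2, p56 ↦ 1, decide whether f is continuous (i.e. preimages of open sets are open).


f IS continuous.

Compute f^{-1}(U) for each U ∈ τ_Y:
  U = ∅: f^{-1}(U) = ∅ ∈ τ_X ✓.
  U = {2}: f^{-1}(U) = {p55} ∈ τ_X ✓.
  U = {1, 2}: f^{-1}(U) = {p55, p56} ∈ τ_X ✓.
Every preimage lies in τ_X, so f IS continuous.


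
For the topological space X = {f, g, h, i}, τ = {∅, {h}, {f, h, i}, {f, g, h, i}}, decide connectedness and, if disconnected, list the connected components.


(X, τ) is connected.

Find clopen sets (U ∈ τ with X ∖ U ∈ τ):
  U = ∅, X ∖ U = {f, g, h, i} — both open, so U is clopen.
  U = {f, g, h, i}, X ∖ U = ∅ — both open, so U is clopen.
Only trivial clopens (∅ and X) exist, so (X, τ) is connected.
Compute connected components by grouping points that agree on all clopens:
  component: {f, g, h, i}


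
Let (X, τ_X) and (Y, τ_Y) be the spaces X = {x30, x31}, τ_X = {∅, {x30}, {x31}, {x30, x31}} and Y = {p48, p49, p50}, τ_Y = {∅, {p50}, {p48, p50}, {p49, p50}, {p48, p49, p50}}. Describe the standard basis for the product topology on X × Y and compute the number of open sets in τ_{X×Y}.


Basis B = {∅ × ∅, {x30} × {p50}, {x31} × {p50}, {x30} × {p48, p50}, {x30} × {p49, p50}, {x30, x31} × {p50}, {x31} × {p48, p50}, {x31} × {p49, p50}, {x30} × {p48, p49, p50}, {x31} × {p48, p49, p50}, {x30, x31} × {p48, p50}, {x30, x31} × {p49, p50}, {x30, x31} × {p48, p49, p50}}; |τ_{X×Y}| = 25.

Enumerate products U × V with U ∈ τ_X, V ∈ τ_Y (deduplicated):
  ∅ × ∅ = {} (∅)
  {x30} × {p50} = {(x30,p50)}
  {x31} × {p50} = {(x31,p50)}
  {x30} × {p48, p50} = {(x30,p48), (x30,p50)}
  {x30} × {p49, p50} = {(x30,p49), (x30,p50)}
  {x30, x31} × {p50} = {(x30,p50), (x31,p50)}
  {x31} × {p48, p50} = {(x31,p48), (x31,p50)}
  {x31} × {p49, p50} = {(x31,p49), (x31,p50)}
  {x30} × {p48, p49, p50} = {(x30,p48), (x30,p49), (x30,p50)}
  {x31} × {p48, p49, p50} = {(x31,p48), (x31,p49), (x31,p50)}
  {x30, x31} × {p48, p50} = {(x30,p48), (x30,p50), (x31,p48), (x31,p50)}
  {x30, x31} × {p49, p50} = {(x30,p49), (x30,p50), (x31,p49), (x31,p50)}
  {x30, x31} × {p48, p49, p50} = {(x30,p48), (x30,p49), (x30,p50), (x31,p48), (x31,p49), (x31,p50)}
These 13 distinct sets form the basis B.
Close under arbitrary unions to get τ_{X×Y}; counting gives |τ_{X×Y}| = 25.


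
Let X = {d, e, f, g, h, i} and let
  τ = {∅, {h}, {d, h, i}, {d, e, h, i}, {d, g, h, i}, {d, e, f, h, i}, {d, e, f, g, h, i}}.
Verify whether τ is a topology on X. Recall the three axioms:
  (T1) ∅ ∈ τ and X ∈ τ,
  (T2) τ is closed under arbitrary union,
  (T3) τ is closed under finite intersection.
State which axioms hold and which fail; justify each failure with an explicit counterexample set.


τ is NOT a topology on X.

Axiom (T1): ∅ ∈ τ? Yes; X ∈ τ? Yes.
Axiom (T2/T3): check pairwise unions and intersections of members of τ.
Counterexample for (T2): {d, e, h, i} ∪ {d, g, h, i} = {d, e, g, h, i} ∉ τ. Therefore τ is NOT a topology.


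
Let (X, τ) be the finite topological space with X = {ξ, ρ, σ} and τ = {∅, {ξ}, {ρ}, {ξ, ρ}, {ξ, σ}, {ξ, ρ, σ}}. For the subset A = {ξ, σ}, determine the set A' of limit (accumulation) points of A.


A' = {σ}

For each x ∈ X, list the open sets U ∈ τ with x ∈ U, then check whether U ∩ (A ∖ {x}) ≠ ∅ for every such U.
  x = ξ: open {ξ} ∋ x has {ξ} ∩ (A ∖ {ξ}) = ∅, so x is NOT a limit point.
  x = ρ: open {ρ} ∋ x has {ρ} ∩ (A ∖ {ρ}) = ∅, so x is NOT a limit point.
  x = σ: opens ∋ x are {ξ, σ}, {ξ, ρ, σ}; each meets A ∖ {σ}, so x IS a limit point.
Collecting: A' = {σ}.


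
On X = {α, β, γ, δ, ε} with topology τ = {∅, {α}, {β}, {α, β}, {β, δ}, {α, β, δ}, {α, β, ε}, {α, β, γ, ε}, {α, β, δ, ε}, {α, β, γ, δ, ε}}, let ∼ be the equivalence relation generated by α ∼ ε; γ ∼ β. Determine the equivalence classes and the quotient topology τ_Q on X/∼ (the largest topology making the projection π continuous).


X/∼ = {[α=ε], [β=γ], [δ]}; |τ_Q| = 3.

Equivalence classes: [α=ε], [β=γ], [δ].
Quotient map π: X → X/∼ sends α ↦ [α=ε], β ↦ [β=γ], γ ↦ [β=γ], δ ↦ [δ], ε ↦ [α=ε].
For each subset V ⊆ X/∼, compute π^{-1}(V) ⊆ X and check whether π^{-1}(V) ∈ τ. V is open in τ_Q iff π^{-1}(V) ∈ τ.
  V = {}: π^{-1}(V) = ∅ ∈ τ ✓.
  V = {[α=ε]}: π^{-1}(V) = {α, ε} ∉ τ ✗.
  V = {[β=γ]}: π^{-1}(V) = {β, γ} ∉ τ ✗.
  V = {[α=ε], [β=γ]}: π^{-1}(V) = {α, β, γ, ε} ∈ τ ✓.
  V = {[δ]}: π^{-1}(V) = {δ} ∉ τ ✗.
  V = {[α=ε], [δ]}: π^{-1}(V) = {α, δ, ε} ∉ τ ✗.
  V = {[β=γ], [δ]}: π^{-1}(V) = {β, γ, δ} ∉ τ ✗.
  V = {[α=ε], [β=γ], [δ]}: π^{-1}(V) = {α, β, γ, δ, ε} ∈ τ ✓.
Open sets in the quotient: τ_Q = {{}, {[α=ε], [β=γ]}, {[α=ε], [β=γ], [δ]}} (3 elements).


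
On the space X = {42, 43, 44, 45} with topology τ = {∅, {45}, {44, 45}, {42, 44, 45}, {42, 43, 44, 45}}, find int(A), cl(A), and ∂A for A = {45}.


int(A) = {45}, cl(A) = {42, 43, 44, 45}, ∂A = {42, 43, 44}.

Closed sets in (X, τ) are complements of opens:
  closed(X, τ) = {∅, {43}, {42, 43}, {42, 43, 44}, {42, 43, 44, 45}}.
int(A) = ⋃ {U ∈ τ : U ⊆ A}. Opens contained in A: ∅, {45}.
Taking the union of these: int(A) = {45}.
cl(A) = ⋂ {C closed : A ⊆ C}. Closed sets containing A: {42, 43, 44, 45}.
Intersecting these: cl(A) = {42, 43, 44, 45}.
∂A = cl(A) ∖ int(A) = {42, 43, 44, 45} ∖ {45} = {42, 43, 44}.


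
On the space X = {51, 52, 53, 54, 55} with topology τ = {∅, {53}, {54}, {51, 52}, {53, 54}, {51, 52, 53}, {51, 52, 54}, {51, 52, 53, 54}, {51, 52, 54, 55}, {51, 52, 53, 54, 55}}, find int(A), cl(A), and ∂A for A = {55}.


int(A) = ∅, cl(A) = {55}, ∂A = {55}.

Closed sets in (X, τ) are complements of opens:
  closed(X, τ) = {∅, {53}, {55}, {53, 55}, {54, 55}, {51, 52, 55}, {53, 54, 55}, {51, 52, 53, 55}, {51, 52, 54, 55}, {51, 52, 53, 54, 55}}.
int(A) = ⋃ {U ∈ τ : U ⊆ A}. Opens contained in A: ∅.
Taking the union of these: int(A) = ∅.
cl(A) = ⋂ {C closed : A ⊆ C}. Closed sets containing A: {55}, {53, 55}, {54, 55}, {51, 52, 55}, {53, 54, 55}, {51, 52, 53, 55}, {51, 52, 54, 55}, {51, 52, 53, 54, 55}.
Intersecting these: cl(A) = {55}.
∂A = cl(A) ∖ int(A) = {55} ∖ ∅ = {55}.


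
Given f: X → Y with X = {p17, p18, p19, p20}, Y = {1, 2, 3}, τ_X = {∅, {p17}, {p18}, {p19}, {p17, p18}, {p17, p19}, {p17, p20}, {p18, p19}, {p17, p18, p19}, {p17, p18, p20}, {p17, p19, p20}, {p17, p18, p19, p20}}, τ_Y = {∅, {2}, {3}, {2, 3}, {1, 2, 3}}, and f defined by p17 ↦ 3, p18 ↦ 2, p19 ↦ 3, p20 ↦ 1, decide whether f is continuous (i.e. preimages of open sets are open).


f IS continuous.

Compute f^{-1}(U) for each U ∈ τ_Y:
  U = ∅: f^{-1}(U) = ∅ ∈ τ_X ✓.
  U = {2}: f^{-1}(U) = {p18} ∈ τ_X ✓.
  U = {3}: f^{-1}(U) = {p17, p19} ∈ τ_X ✓.
  U = {2, 3}: f^{-1}(U) = {p17, p18, p19} ∈ τ_X ✓.
  U = {1, 2, 3}: f^{-1}(U) = {p17, p18, p19, p20} ∈ τ_X ✓.
Every preimage lies in τ_X, so f IS continuous.


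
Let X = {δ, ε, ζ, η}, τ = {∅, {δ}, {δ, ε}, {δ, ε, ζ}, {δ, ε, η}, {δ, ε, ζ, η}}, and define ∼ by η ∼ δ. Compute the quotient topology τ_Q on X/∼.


X/∼ = {[δ=η], [ε], [ζ]}; |τ_Q| = 3.

Equivalence classes: [δ=η], [ε], [ζ].
Quotient map π: X → X/∼ sends δ ↦ [δ=η], ε ↦ [ε], ζ ↦ [ζ], η ↦ [δ=η].
For each subset V ⊆ X/∼, compute π^{-1}(V) ⊆ X and check whether π^{-1}(V) ∈ τ. V is open in τ_Q iff π^{-1}(V) ∈ τ.
  V = {}: π^{-1}(V) = ∅ ∈ τ ✓.
  V = {[δ=η]}: π^{-1}(V) = {δ, η} ∉ τ ✗.
  V = {[ε]}: π^{-1}(V) = {ε} ∉ τ ✗.
  V = {[δ=η], [ε]}: π^{-1}(V) = {δ, ε, η} ∈ τ ✓.
  V = {[ζ]}: π^{-1}(V) = {ζ} ∉ τ ✗.
  V = {[δ=η], [ζ]}: π^{-1}(V) = {δ, ζ, η} ∉ τ ✗.
  V = {[ε], [ζ]}: π^{-1}(V) = {ε, ζ} ∉ τ ✗.
  V = {[δ=η], [ε], [ζ]}: π^{-1}(V) = {δ, ε, ζ, η} ∈ τ ✓.
Open sets in the quotient: τ_Q = {{}, {[δ=η], [ε]}, {[δ=η], [ε], [ζ]}} (3 elements).


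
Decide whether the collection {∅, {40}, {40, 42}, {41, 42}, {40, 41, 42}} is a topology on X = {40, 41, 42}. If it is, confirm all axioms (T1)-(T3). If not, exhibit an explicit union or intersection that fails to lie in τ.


τ is NOT a topology on X.

Axiom (T1): ∅ ∈ τ? Yes; X ∈ τ? Yes.
Axiom (T2/T3): check pairwise unions and intersections of members of τ.
Counterexample for (T3): {40, 42} ∩ {41, 42} = {42} ∉ τ. Therefore τ is NOT a topology.


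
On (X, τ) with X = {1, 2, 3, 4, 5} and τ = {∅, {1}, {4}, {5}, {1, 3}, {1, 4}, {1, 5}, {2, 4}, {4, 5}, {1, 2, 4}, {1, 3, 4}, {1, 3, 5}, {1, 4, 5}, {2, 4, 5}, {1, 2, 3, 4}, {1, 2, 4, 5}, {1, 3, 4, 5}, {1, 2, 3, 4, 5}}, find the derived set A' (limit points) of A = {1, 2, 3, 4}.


A' = {2, 3}

For each x ∈ X, list the open sets U ∈ τ with x ∈ U, then check whether U ∩ (A ∖ {x}) ≠ ∅ for every such U.
  x = 1: open {1} ∋ x has {1} ∩ (A ∖ {1}) = ∅, so x is NOT a limit point.
  x = 2: opens ∋ x are {2, 4}, {1, 2, 4}, {2, 4, 5}, {1, 2, 3, 4}, {1, 2, 4, 5}, {1, 2, 3, 4, 5}; each meets A ∖ {2}, so x IS a limit point.
  x = 3: opens ∋ x are {1, 3}, {1, 3, 4}, {1, 3, 5}, {1, 2, 3, 4}, {1, 3, 4, 5}, {1, 2, 3, 4, 5}; each meets A ∖ {3}, so x IS a limit point.
  x = 4: open {4} ∋ x has {4} ∩ (A ∖ {4}) = ∅, so x is NOT a limit point.
  x = 5: open {5} ∋ x has {5} ∩ (A ∖ {5}) = ∅, so x is NOT a limit point.
Collecting: A' = {2, 3}.


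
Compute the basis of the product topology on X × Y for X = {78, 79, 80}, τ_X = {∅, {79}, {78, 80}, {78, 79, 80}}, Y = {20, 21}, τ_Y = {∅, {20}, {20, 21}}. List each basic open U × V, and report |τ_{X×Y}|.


Basis B = {∅ × ∅, {79} × {20}, {78, 80} × {20}, {79} × {20, 21}, {78, 79, 80} × {20}, {78, 80} × {20, 21}, {78, 79, 80} × {20, 21}}; |τ_{X×Y}| = 9.

Enumerate products U × V with U ∈ τ_X, V ∈ τ_Y (deduplicated):
  ∅ × ∅ = {} (∅)
  {79} × {20} = {(79,20)}
  {78, 80} × {20} = {(78,20), (80,20)}
  {79} × {20, 21} = {(79,20), (79,21)}
  {78, 79, 80} × {20} = {(78,20), (79,20), (80,20)}
  {78, 80} × {20, 21} = {(78,20), (78,21), (80,20), (80,21)}
  {78, 79, 80} × {20, 21} = {(78,20), (78,21), (79,20), (79,21), (80,20), (80,21)}
These 7 distinct sets form the basis B.
Close under arbitrary unions to get τ_{X×Y}; counting gives |τ_{X×Y}| = 9.


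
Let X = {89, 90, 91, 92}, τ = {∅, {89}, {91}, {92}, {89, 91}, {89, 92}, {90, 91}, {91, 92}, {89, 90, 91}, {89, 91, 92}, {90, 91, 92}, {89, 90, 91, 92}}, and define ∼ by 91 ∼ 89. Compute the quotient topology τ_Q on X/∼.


X/∼ = {[89=91], [90], [92]}; |τ_Q| = 6.

Equivalence classes: [89=91], [90], [92].
Quotient map π: X → X/∼ sends 89 ↦ [89=91], 90 ↦ [90], 91 ↦ [89=91], 92 ↦ [92].
For each subset V ⊆ X/∼, compute π^{-1}(V) ⊆ X and check whether π^{-1}(V) ∈ τ. V is open in τ_Q iff π^{-1}(V) ∈ τ.
  V = {}: π^{-1}(V) = ∅ ∈ τ ✓.
  V = {[89=91]}: π^{-1}(V) = {89, 91} ∈ τ ✓.
  V = {[90]}: π^{-1}(V) = {90} ∉ τ ✗.
  V = {[89=91], [90]}: π^{-1}(V) = {89, 90, 91} ∈ τ ✓.
  V = {[92]}: π^{-1}(V) = {92} ∈ τ ✓.
  V = {[89=91], [92]}: π^{-1}(V) = {89, 91, 92} ∈ τ ✓.
  V = {[90], [92]}: π^{-1}(V) = {90, 92} ∉ τ ✗.
  V = {[89=91], [90], [92]}: π^{-1}(V) = {89, 90, 91, 92} ∈ τ ✓.
Open sets in the quotient: τ_Q = {{}, {[89=91]}, {[89=91], [90]}, {[92]}, {[89=91], [92]}, {[89=91], [90], [92]}} (6 elements).


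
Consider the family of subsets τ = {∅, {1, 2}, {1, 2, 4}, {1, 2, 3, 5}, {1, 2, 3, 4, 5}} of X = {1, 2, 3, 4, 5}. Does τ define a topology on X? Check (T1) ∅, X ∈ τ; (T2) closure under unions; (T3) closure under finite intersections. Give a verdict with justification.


τ IS a topology on X.

Axiom (T1): ∅ ∈ τ? Yes; X ∈ τ? Yes.
Axiom (T2/T3): check pairwise unions and intersections of members of τ.
All pairwise intersections and unions checked — each lies in τ. Therefore τ satisfies (T1), (T2), (T3): it IS a topology on X.


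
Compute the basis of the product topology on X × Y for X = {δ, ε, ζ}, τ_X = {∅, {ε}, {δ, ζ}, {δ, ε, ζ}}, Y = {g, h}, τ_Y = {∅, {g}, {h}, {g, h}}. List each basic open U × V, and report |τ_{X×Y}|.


Basis B = {∅ × ∅, {ε} × {g}, {ε} × {h}, {δ, ζ} × {g}, {δ, ζ} × {h}, {ε} × {g, h}, {δ, ε, ζ} × {g}, {δ, ε, ζ} × {h}, {δ, ζ} × {g, h}, {δ, ε, ζ} × {g, h}}; |τ_{X×Y}| = 16.

Enumerate products U × V with U ∈ τ_X, V ∈ τ_Y (deduplicated):
  ∅ × ∅ = {} (∅)
  {ε} × {g} = {(ε,g)}
  {ε} × {h} = {(ε,h)}
  {δ, ζ} × {g} = {(δ,g), (ζ,g)}
  {δ, ζ} × {h} = {(δ,h), (ζ,h)}
  {ε} × {g, h} = {(ε,g), (ε,h)}
  {δ, ε, ζ} × {g} = {(δ,g), (ε,g), (ζ,g)}
  {δ, ε, ζ} × {h} = {(δ,h), (ε,h), (ζ,h)}
  {δ, ζ} × {g, h} = {(δ,g), (δ,h), (ζ,g), (ζ,h)}
  {δ, ε, ζ} × {g, h} = {(δ,g), (δ,h), (ε,g), (ε,h), (ζ,g), (ζ,h)}
These 10 distinct sets form the basis B.
Close under arbitrary unions to get τ_{X×Y}; counting gives |τ_{X×Y}| = 16.


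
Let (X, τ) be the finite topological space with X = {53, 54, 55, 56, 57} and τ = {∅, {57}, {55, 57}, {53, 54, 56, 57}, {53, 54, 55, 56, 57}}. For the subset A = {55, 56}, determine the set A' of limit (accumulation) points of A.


A' = {53, 54}

For each x ∈ X, list the open sets U ∈ τ with x ∈ U, then check whether U ∩ (A ∖ {x}) ≠ ∅ for every such U.
  x = 53: opens ∋ x are {53, 54, 56, 57}, {53, 54, 55, 56, 57}; each meets A ∖ {53}, so x IS a limit point.
  x = 54: opens ∋ x are {53, 54, 56, 57}, {53, 54, 55, 56, 57}; each meets A ∖ {54}, so x IS a limit point.
  x = 55: open {55, 57} ∋ x has {55, 57} ∩ (A ∖ {55}) = ∅, so x is NOT a limit point.
  x = 56: open {53, 54, 56, 57} ∋ x has {53, 54, 56, 57} ∩ (A ∖ {56}) = ∅, so x is NOT a limit point.
  x = 57: open {57} ∋ x has {57} ∩ (A ∖ {57}) = ∅, so x is NOT a limit point.
Collecting: A' = {53, 54}.


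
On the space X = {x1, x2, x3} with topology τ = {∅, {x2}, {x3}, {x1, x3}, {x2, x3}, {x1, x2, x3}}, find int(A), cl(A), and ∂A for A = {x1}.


int(A) = ∅, cl(A) = {x1}, ∂A = {x1}.

Closed sets in (X, τ) are complements of opens:
  closed(X, τ) = {∅, {x1}, {x2}, {x1, x2}, {x1, x3}, {x1, x2, x3}}.
int(A) = ⋃ {U ∈ τ : U ⊆ A}. Opens contained in A: ∅.
Taking the union of these: int(A) = ∅.
cl(A) = ⋂ {C closed : A ⊆ C}. Closed sets containing A: {x1}, {x1, x2}, {x1, x3}, {x1, x2, x3}.
Intersecting these: cl(A) = {x1}.
∂A = cl(A) ∖ int(A) = {x1} ∖ ∅ = {x1}.


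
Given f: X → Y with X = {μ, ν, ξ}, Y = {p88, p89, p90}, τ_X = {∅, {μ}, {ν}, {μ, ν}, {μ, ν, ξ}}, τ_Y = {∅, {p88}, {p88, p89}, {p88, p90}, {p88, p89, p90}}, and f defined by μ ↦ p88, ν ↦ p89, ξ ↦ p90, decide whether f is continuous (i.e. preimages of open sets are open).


f is NOT continuous.

Compute f^{-1}(U) for each U ∈ τ_Y:
  U = ∅: f^{-1}(U) = ∅ ∈ τ_X ✓.
  U = {p88}: f^{-1}(U) = {μ} ∈ τ_X ✓.
  U = {p88, p89}: f^{-1}(U) = {μ, ν} ∈ τ_X ✓.
  U = {p88, p90}: f^{-1}(U) = {μ, ξ} ∉ τ_X ✗.
  U = {p88, p89, p90}: f^{-1}(U) = {μ, ν, ξ} ∈ τ_X ✓.
Found U = {p88, p90} with f^{-1}(U) = {μ, ξ} not in τ_X. Therefore f is NOT continuous.


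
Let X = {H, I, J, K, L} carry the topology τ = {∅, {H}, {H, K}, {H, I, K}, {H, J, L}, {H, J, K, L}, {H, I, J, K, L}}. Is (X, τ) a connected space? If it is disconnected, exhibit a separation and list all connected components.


(X, τ) is connected.

Find clopen sets (U ∈ τ with X ∖ U ∈ τ):
  U = ∅, X ∖ U = {H, I, J, K, L} — both open, so U is clopen.
  U = {H, I, J, K, L}, X ∖ U = ∅ — both open, so U is clopen.
Only trivial clopens (∅ and X) exist, so (X, τ) is connected.
Compute connected components by grouping points that agree on all clopens:
  component: {H, I, J, K, L}


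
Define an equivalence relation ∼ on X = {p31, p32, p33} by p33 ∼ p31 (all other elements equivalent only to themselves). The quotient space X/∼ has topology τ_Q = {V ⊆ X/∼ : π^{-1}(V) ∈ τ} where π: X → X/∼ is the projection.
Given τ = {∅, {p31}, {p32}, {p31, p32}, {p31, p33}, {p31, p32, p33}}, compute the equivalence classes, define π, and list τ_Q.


X/∼ = {[p31=p33], [p32]}; |τ_Q| = 4.

Equivalence classes: [p31=p33], [p32].
Quotient map π: X → X/∼ sends p31 ↦ [p31=p33], p32 ↦ [p32], p33 ↦ [p31=p33].
For each subset V ⊆ X/∼, compute π^{-1}(V) ⊆ X and check whether π^{-1}(V) ∈ τ. V is open in τ_Q iff π^{-1}(V) ∈ τ.
  V = {}: π^{-1}(V) = ∅ ∈ τ ✓.
  V = {[p31=p33]}: π^{-1}(V) = {p31, p33} ∈ τ ✓.
  V = {[p32]}: π^{-1}(V) = {p32} ∈ τ ✓.
  V = {[p31=p33], [p32]}: π^{-1}(V) = {p31, p32, p33} ∈ τ ✓.
Open sets in the quotient: τ_Q = {{}, {[p31=p33]}, {[p32]}, {[p31=p33], [p32]}} (4 elements).


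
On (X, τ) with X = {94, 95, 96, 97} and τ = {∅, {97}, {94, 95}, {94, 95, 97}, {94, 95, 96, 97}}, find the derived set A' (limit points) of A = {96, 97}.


A' = {96}

For each x ∈ X, list the open sets U ∈ τ with x ∈ U, then check whether U ∩ (A ∖ {x}) ≠ ∅ for every such U.
  x = 94: open {94, 95} ∋ x has {94, 95} ∩ (A ∖ {94}) = ∅, so x is NOT a limit point.
  x = 95: open {94, 95} ∋ x has {94, 95} ∩ (A ∖ {95}) = ∅, so x is NOT a limit point.
  x = 96: opens ∋ x are {94, 95, 96, 97}; each meets A ∖ {96}, so x IS a limit point.
  x = 97: open {97} ∋ x has {97} ∩ (A ∖ {97}) = ∅, so x is NOT a limit point.
Collecting: A' = {96}.


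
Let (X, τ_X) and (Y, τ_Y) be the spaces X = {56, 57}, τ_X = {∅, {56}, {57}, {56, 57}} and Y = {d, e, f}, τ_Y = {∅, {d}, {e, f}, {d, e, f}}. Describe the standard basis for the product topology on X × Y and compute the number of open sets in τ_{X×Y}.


Basis B = {∅ × ∅, {56} × {d}, {57} × {d}, {56, 57} × {d}, {56} × {e, f}, {57} × {e, f}, {56} × {d, e, f}, {57} × {d, e, f}, {56, 57} × {e, f}, {56, 57} × {d, e, f}}; |τ_{X×Y}| = 16.

Enumerate products U × V with U ∈ τ_X, V ∈ τ_Y (deduplicated):
  ∅ × ∅ = {} (∅)
  {56} × {d} = {(56,d)}
  {57} × {d} = {(57,d)}
  {56, 57} × {d} = {(56,d), (57,d)}
  {56} × {e, f} = {(56,e), (56,f)}
  {57} × {e, f} = {(57,e), (57,f)}
  {56} × {d, e, f} = {(56,d), (56,e), (56,f)}
  {57} × {d, e, f} = {(57,d), (57,e), (57,f)}
  {56, 57} × {e, f} = {(56,e), (56,f), (57,e), (57,f)}
  {56, 57} × {d, e, f} = {(56,d), (56,e), (56,f), (57,d), (57,e), (57,f)}
These 10 distinct sets form the basis B.
Close under arbitrary unions to get τ_{X×Y}; counting gives |τ_{X×Y}| = 16.


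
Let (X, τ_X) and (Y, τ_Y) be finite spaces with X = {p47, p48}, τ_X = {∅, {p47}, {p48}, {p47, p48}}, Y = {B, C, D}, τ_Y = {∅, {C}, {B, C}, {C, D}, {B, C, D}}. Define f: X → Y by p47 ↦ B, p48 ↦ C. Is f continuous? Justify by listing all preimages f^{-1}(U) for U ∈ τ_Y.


f IS continuous.

Compute f^{-1}(U) for each U ∈ τ_Y:
  U = ∅: f^{-1}(U) = ∅ ∈ τ_X ✓.
  U = {C}: f^{-1}(U) = {p48} ∈ τ_X ✓.
  U = {B, C}: f^{-1}(U) = {p47, p48} ∈ τ_X ✓.
  U = {C, D}: f^{-1}(U) = {p48} ∈ τ_X ✓.
  U = {B, C, D}: f^{-1}(U) = {p47, p48} ∈ τ_X ✓.
Every preimage lies in τ_X, so f IS continuous.


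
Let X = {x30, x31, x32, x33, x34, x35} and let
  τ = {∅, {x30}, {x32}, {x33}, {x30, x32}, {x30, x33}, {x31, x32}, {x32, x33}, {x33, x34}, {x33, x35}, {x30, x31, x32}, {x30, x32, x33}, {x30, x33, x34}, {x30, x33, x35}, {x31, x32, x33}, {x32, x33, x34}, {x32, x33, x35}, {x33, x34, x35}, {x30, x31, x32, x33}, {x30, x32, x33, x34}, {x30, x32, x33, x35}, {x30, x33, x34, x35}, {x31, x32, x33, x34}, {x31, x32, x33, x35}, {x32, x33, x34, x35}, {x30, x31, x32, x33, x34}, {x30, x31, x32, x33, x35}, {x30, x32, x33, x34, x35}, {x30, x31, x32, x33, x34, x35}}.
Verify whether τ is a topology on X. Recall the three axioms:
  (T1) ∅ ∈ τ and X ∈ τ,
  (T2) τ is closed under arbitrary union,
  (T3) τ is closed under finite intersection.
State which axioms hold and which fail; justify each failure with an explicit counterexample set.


τ is NOT a topology on X.

Axiom (T1): ∅ ∈ τ? Yes; X ∈ τ? Yes.
Axiom (T2/T3): check pairwise unions and intersections of members of τ.
Counterexample for (T2): {x31, x32} ∪ {x33, x34, x35} = {x31, x32, x33, x34, x35} ∉ τ. Therefore τ is NOT a topology.
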